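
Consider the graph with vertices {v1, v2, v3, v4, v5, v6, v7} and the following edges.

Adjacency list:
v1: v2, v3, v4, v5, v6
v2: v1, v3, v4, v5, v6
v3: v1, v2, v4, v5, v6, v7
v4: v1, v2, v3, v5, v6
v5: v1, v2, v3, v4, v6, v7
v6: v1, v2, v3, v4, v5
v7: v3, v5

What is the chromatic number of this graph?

6

v1, v2, v3, v4, v5, v6 form a clique, so at least 6 colors are needed.
One proper 6-coloring: v1=6, v2=3, v3=1, v4=4, v5=2, v6=5, v7=3. Each edge has distinct colors on its endpoints.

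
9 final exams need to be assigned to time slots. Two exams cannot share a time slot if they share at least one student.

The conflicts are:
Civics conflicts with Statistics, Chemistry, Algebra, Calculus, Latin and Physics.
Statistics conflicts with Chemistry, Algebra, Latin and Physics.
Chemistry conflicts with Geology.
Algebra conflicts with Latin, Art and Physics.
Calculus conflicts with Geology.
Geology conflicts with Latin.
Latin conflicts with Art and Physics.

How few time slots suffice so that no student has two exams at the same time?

Civics, Statistics, Algebra, Latin, Physics pairwise conflict, so at least 5 time slots are needed.
5 time slots suffice: time slot 1 → {Civics, Geology, Art}; time slot 2 → {Chemistry, Calculus, Latin}; time slot 3 → {Statistics}; time slot 4 → {Algebra}; time slot 5 → {Physics}. Every pair that conflicts lands in different time slots.

5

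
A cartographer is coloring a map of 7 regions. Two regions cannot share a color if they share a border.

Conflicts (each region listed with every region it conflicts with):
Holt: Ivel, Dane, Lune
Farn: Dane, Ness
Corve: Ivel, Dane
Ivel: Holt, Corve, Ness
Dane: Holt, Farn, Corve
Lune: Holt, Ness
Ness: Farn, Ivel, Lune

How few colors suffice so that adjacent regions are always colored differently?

3

The cycle Farn-Ness-Lune-Holt-Dane-Farn has odd length 5, so it cannot be 2-colored; at least 3 colors are needed.
3 colors suffice: color 1 → {Dane, Ness}; color 2 → {Farn, Ivel, Lune}; color 3 → {Holt, Corve}. Each listed conflict is separated.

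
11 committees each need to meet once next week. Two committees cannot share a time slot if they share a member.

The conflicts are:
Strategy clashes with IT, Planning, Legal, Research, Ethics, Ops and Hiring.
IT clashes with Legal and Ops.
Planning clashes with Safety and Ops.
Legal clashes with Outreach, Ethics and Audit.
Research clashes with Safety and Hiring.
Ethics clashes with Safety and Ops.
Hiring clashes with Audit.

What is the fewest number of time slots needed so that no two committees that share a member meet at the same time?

Strategy, Research, Hiring all conflict with each other, so at least 3 time slots are needed.
3 time slots suffice: time slot 1 → {Strategy, Outreach, Safety, Audit}; time slot 2 → {Legal, Research, Ops}; time slot 3 → {IT, Planning, Ethics, Hiring}. Every pair that conflicts lands in different time slots.

3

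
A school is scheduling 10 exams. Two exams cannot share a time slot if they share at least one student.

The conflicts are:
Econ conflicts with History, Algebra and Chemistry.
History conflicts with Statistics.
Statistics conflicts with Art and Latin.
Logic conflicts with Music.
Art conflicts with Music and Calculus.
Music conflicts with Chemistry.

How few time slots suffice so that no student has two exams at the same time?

Econ and History conflict, so at least 2 time slots are needed.
Using 2 time slots: Econ=1, History=2, Statistics=1, Logic=2, Art=2, Music=1, Calculus=1, Latin=2, Algebra=2, Chemistry=2. Each listed conflict is separated.

2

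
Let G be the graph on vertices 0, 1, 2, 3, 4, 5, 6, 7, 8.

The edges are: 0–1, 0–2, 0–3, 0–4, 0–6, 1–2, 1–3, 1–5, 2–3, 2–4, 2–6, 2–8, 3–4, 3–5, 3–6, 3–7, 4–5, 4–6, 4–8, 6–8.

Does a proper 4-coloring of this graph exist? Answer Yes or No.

No

0, 2, 3, 4, 6 are mutually adjacent (a clique of size 5), so at least 5 colors are needed.
So 4 colors are not enough.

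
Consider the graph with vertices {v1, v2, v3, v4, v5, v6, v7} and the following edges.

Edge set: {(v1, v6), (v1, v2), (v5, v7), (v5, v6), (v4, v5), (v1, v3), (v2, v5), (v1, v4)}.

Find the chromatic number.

v1 and v4 are adjacent, so at least 2 colors are needed.
2 colors suffice: v1=1, v2=2, v3=2, v4=2, v5=1, v6=2, v7=2. Every edge joins two different colors.

2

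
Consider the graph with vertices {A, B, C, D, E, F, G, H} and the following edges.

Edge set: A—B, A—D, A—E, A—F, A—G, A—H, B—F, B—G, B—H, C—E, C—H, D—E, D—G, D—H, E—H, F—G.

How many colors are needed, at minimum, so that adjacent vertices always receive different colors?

A, B, F, G form a clique, so at least 4 colors are needed.
A valid assignment using 4 colors: A=1, B=3, C=1, D=3, E=4, F=4, G=2, H=2. Every edge joins two different colors.

4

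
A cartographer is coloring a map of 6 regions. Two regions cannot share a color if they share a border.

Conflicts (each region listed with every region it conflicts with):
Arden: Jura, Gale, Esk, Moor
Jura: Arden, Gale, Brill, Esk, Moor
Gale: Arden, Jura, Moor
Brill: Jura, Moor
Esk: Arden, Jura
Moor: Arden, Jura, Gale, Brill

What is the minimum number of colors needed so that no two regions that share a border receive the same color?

4

Arden, Jura, Gale, Moor are mutually in conflict, so at least 4 colors are needed.
4 colors suffice: color 1 → {Jura}; color 2 → {Arden, Brill}; color 3 → {Esk, Moor}; color 4 → {Gale}. Every pair that conflicts lands in different colors.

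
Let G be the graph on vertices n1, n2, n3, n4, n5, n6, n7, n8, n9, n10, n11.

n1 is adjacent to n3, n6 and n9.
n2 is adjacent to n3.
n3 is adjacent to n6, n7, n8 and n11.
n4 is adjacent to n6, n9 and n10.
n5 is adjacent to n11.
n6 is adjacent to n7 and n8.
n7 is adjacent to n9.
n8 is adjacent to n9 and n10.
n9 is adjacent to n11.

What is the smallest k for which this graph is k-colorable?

3

n3, n6, n8 form a triangle, so at least 3 colors are needed.
3 colors suffice: n1=G, n2=B, n3=R, n4=G, n5=R, n6=B, n7=G, n8=G, n9=R, n10=R, n11=B. No two adjacent vertices share a color.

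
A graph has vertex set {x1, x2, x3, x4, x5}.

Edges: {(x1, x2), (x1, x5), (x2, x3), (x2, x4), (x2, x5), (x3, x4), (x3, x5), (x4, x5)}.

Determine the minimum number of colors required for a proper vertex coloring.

x2, x3, x4, x5 are pairwise adjacent (a clique of size 4), so at least 4 colors are needed.
4 colors suffice: color 1 → {x2}; color 2 → {x5}; color 3 → {x1, x3}; color 4 → {x4}. Each edge has distinct colors on its endpoints.

4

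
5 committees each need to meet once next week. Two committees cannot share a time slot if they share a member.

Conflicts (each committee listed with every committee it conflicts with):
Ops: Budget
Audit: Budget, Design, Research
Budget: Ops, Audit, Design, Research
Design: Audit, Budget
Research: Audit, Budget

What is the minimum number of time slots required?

Audit, Budget, Design are mutually in conflict, so at least 3 time slots are needed.
A valid assignment using 3 time slots: Ops=2, Audit=2, Budget=1, Design=3, Research=3. No two conflicting committees share a time slot.

3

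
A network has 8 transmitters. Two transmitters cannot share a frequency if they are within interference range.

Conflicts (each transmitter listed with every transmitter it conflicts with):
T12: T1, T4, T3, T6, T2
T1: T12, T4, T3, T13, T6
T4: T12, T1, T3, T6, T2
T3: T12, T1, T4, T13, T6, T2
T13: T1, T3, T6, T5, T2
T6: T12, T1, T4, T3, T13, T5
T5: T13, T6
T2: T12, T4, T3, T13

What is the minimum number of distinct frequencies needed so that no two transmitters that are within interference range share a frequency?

T12, T1, T4, T3, T6 pairwise conflict, so at least 5 frequencies are needed.
Using 5 frequencies: T12=3, T1=5, T4=4, T3=1, T13=3, T6=2, T5=1, T2=2. Each listed conflict is separated.

5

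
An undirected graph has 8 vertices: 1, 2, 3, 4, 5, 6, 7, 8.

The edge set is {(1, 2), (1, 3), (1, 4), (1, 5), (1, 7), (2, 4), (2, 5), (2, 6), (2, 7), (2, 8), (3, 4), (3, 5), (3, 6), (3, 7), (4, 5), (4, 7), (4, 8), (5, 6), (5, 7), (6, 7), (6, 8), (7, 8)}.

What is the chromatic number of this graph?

1, 3, 4, 5, 7 are pairwise adjacent (a clique of size 5), so at least 5 colors are needed.
5 colors suffice: color a → {7}; color b → {2, 3}; color c → {5, 8}; color d → {4, 6}; color e → {1}. Every edge joins two different colors.

5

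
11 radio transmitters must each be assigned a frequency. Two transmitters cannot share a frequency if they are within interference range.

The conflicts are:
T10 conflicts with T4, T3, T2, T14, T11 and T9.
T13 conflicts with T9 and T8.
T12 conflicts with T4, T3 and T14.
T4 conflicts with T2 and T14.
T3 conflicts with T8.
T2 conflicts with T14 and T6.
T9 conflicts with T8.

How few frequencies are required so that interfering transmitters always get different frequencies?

4

T10, T4, T2, T14 all conflict with each other, so at least 4 frequencies are needed.
4 frequencies suffice: frequency 1 → {T10, T12, T6, T8}; frequency 2 → {T3, T2, T11, T9}; frequency 3 → {T13, T4}; frequency 4 → {T14}. Each listed conflict is separated.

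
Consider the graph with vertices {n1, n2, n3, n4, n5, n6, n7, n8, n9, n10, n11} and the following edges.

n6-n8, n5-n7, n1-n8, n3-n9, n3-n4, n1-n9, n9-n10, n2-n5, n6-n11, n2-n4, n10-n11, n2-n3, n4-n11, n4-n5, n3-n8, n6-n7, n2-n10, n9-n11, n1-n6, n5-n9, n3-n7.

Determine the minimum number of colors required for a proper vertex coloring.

n9, n10, n11 form a triangle, so at least 3 colors are needed.
3 colors suffice: color R → {n2, n6, n9}; color B → {n1, n3, n5, n11}; color G → {n4, n7, n8, n10}. Every edge joins two different colors.

3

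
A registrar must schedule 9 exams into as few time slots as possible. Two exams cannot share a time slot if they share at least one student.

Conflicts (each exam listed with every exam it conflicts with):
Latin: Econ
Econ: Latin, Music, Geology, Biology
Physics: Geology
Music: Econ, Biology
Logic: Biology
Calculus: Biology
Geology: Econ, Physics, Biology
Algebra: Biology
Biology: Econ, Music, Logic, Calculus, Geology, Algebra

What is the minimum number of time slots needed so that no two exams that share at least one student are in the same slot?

Econ, Music, Biology all conflict with each other, so at least 3 time slots are needed.
3 time slots suffice: time slot 1 → {Latin, Physics, Biology}; time slot 2 → {Econ, Logic, Calculus, Algebra}; time slot 3 → {Music, Geology}. No two conflicting exams share a time slot.

3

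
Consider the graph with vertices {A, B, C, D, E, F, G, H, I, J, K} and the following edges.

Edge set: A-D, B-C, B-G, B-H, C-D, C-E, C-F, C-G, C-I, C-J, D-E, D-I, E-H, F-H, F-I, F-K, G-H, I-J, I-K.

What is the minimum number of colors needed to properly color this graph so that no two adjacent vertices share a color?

3

B, G, H are mutually adjacent, so at least 3 colors are needed.
One proper 3-coloring: A=1, B=3, C=1, D=3, E=2, F=3, G=2, H=1, I=2, J=3, K=1. Each edge has distinct colors on its endpoints.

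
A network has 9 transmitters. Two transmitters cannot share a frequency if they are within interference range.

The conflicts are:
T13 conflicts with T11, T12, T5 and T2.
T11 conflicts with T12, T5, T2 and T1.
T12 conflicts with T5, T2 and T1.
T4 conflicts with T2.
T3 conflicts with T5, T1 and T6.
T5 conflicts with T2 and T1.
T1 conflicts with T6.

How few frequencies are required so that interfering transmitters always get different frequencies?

5

T13, T11, T12, T5, T2 are mutually in conflict, so at least 5 frequencies are needed.
5 frequencies suffice: frequency 1 → {T4, T5, T6}; frequency 2 → {T2, T1}; frequency 3 → {T11, T3}; frequency 4 → {T12}; frequency 5 → {T13}. Each listed conflict is separated.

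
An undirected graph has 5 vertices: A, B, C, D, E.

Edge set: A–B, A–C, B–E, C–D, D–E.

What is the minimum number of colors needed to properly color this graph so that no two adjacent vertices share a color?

3

The cycle B-E-D-C-A-B has odd length 5, so it cannot be 2-colored; at least 3 colors are needed.
A valid assignment using 3 colors: A=1, B=3, C=2, D=1, E=2. No two adjacent vertices share a color.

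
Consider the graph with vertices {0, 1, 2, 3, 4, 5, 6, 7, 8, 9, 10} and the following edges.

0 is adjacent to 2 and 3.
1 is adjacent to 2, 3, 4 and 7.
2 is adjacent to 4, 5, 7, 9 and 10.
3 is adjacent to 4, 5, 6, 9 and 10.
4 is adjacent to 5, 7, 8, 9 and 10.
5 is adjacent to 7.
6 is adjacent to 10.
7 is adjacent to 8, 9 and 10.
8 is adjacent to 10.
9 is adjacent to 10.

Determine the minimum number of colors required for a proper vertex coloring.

5

2, 4, 7, 9, 10 form a clique, so at least 5 colors are needed.
5 colors suffice: 0=red, 1=yellow, 2=blue, 3=blue, 4=red, 5=yellow, 6=red, 7=green, 8=blue, 9=purple, 10=yellow. Every edge joins two different colors.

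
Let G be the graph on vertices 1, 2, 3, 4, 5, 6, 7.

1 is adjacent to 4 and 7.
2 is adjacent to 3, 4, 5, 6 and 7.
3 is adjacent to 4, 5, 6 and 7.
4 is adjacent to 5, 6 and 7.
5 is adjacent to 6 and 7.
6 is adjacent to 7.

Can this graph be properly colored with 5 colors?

2, 3, 4, 5, 6, 7 form a clique, so at least 6 colors are needed.
So 5 colors are not enough.

No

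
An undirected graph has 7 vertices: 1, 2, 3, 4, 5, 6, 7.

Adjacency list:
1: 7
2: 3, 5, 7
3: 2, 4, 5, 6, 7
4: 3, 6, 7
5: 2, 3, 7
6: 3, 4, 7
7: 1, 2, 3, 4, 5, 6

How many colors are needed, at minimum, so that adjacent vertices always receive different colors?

3, 4, 6, 7 are pairwise adjacent (a clique of size 4), so at least 4 colors are needed.
4 colors suffice: color a → {7}; color b → {1, 3}; color c → {2, 4}; color d → {5, 6}. Every edge joins two different colors.

4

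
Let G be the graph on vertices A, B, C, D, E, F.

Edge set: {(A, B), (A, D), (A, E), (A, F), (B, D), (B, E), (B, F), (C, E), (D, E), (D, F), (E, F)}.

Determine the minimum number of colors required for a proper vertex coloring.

5

A, B, D, E, F are pairwise adjacent (a clique of size 5), so at least 5 colors are needed.
One proper 5-coloring: A=5, B=3, C=2, D=4, E=1, F=2. No two adjacent vertices share a color.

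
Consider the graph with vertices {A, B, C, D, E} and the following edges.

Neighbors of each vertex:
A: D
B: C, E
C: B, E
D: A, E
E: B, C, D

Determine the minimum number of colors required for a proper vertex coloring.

B, C, E are mutually adjacent, so at least 3 colors are needed.
A valid assignment using 3 colors: A=1, B=2, C=3, D=2, E=1. Each edge has distinct colors on its endpoints.

3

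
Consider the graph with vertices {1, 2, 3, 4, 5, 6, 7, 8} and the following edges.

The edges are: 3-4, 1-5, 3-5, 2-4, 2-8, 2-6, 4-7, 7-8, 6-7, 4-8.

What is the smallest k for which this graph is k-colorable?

2, 4, 8 are mutually adjacent, so at least 3 colors are needed.
3 colors suffice: color red → {4, 5, 6}; color blue → {1, 3, 8}; color green → {2, 7}. Every edge joins two different colors.

3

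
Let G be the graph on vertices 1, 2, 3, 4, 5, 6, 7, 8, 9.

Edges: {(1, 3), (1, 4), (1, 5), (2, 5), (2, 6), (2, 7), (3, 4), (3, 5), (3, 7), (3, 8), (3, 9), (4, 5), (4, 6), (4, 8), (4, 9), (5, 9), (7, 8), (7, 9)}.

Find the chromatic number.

1, 3, 4, 5 form a clique, so at least 4 colors are needed.
A valid assignment using 4 colors: 1=d, 2=b, 3=b, 4=a, 5=c, 6=c, 7=a, 8=c, 9=d. No two adjacent vertices share a color.

4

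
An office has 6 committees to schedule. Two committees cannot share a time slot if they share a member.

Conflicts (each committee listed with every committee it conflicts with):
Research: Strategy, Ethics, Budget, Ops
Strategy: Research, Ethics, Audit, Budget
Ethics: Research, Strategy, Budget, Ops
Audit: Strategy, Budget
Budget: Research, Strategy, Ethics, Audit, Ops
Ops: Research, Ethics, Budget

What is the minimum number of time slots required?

4

Research, Strategy, Ethics, Budget all conflict with each other, so at least 4 time slots are needed.
4 time slots suffice: time slot 1 → {Budget}; time slot 2 → {Strategy, Ops}; time slot 3 → {Research, Audit}; time slot 4 → {Ethics}. No two conflicting committees share a time slot.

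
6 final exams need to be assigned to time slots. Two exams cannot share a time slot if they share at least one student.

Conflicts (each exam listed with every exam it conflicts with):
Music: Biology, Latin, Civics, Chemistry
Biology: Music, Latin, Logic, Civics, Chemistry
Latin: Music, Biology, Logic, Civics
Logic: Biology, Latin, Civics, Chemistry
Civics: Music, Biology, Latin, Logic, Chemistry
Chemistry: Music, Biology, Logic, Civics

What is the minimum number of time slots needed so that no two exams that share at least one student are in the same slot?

Music, Biology, Civics, Chemistry all conflict with each other, so at least 4 time slots are needed.
Using 4 time slots: Music=3, Biology=2, Latin=4, Logic=3, Civics=1, Chemistry=4. Every pair that conflicts lands in different time slots.

4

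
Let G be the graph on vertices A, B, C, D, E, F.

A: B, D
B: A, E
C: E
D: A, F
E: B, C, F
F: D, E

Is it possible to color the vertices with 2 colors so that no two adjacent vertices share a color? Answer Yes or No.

The cycle B-A-D-F-E-B has odd length 5, so it cannot be 2-colored; at least 3 colors are needed.
So 2 colors are not enough.

No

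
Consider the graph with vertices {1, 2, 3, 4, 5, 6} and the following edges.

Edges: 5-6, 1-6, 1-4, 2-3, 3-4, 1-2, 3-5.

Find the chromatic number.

The cycle 3-5-6-1-4-3 has odd length 5, so it cannot be 2-colored; at least 3 colors are needed.
3 colors suffice: color a → {1, 3}; color b → {2, 4, 6}; color c → {5}. No two adjacent vertices share a color.

3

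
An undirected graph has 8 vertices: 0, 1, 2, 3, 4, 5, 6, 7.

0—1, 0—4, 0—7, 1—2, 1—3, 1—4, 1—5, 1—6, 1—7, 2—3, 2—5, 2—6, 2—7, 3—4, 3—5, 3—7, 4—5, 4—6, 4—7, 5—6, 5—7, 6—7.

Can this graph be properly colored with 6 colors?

Yes

The chromatic number is 5. 1, 3, 4, 5, 7 are pairwise adjacent (a clique of size 5), so at least 5 colors are needed.
5 colors suffice: 0=yellow, 1=blue, 2=green, 3=purple, 4=green, 5=yellow, 6=purple, 7=red.
Since 6 ≥ 5, a proper 6-coloring certainly exists.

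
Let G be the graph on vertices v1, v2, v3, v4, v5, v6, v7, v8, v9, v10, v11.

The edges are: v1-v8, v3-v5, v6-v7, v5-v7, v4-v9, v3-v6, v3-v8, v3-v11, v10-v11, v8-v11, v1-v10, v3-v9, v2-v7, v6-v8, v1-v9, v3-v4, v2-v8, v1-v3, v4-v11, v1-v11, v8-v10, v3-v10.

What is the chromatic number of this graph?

5

v1, v3, v8, v10, v11 form a clique, so at least 5 colors are needed.
5 colors suffice: v1=3, v2=3, v3=1, v4=3, v5=2, v6=3, v7=1, v8=2, v9=2, v10=5, v11=4. Every edge joins two different colors.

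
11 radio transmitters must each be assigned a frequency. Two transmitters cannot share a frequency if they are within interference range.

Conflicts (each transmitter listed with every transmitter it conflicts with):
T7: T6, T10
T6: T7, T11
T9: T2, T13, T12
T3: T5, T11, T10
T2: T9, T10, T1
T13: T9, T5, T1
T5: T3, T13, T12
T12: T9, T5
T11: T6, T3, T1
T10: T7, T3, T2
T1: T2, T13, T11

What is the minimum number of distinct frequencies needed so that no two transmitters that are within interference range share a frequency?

The cycle T11-T3-T5-T13-T1-T11 has odd length 5, so it cannot be 2-colored; at least 3 frequencies are needed.
Using 3 frequencies: T7=3, T6=2, T9=1, T3=2, T2=2, T13=2, T5=1, T12=2, T11=1, T10=1, T1=3. No two conflicting transmitters share a frequency.

3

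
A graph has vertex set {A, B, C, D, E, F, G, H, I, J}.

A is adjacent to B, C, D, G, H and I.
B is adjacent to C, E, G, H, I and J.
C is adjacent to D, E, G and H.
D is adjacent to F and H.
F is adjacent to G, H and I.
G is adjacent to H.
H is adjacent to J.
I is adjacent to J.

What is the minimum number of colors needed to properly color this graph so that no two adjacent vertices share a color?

A, B, C, G, H are pairwise adjacent (a clique of size 5), so at least 5 colors are needed.
5 colors suffice: color 1 → {B, D}; color 2 → {E, H, I}; color 3 → {A, F, J}; color 4 → {C}; color 5 → {G}. Every edge joins two different colors.

5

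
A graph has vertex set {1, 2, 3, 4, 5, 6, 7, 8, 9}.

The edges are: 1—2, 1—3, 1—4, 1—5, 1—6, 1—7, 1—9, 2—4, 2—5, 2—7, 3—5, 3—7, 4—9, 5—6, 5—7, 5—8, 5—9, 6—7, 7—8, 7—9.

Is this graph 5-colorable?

Yes

The chromatic number is 4. 1, 5, 7, 9 form a clique, so at least 4 colors are needed.
A valid assignment using 4 colors: 1=green, 2=yellow, 3=yellow, 4=red, 5=red, 6=yellow, 7=blue, 8=green, 9=yellow.
Since 5 ≥ 4, a proper 5-coloring certainly exists.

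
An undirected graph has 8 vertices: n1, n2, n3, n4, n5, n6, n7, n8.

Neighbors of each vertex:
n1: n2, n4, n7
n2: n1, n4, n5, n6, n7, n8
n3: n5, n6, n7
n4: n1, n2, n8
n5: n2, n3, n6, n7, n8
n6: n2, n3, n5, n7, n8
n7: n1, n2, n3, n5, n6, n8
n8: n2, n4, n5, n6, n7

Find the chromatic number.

5

n2, n5, n6, n7, n8 are pairwise adjacent (a clique of size 5), so at least 5 colors are needed.
5 colors suffice: color R → {n2, n3}; color B → {n4, n7}; color G → {n1, n5}; color Y → {n8}; color P → {n6}. Each edge has distinct colors on its endpoints.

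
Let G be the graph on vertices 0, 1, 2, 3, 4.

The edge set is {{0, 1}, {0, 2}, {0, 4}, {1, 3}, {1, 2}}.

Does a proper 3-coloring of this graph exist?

Yes

The chromatic number is 3. 0, 1, 2 are mutually adjacent, so at least 3 colors are needed.
3 colors suffice: 0=red, 1=blue, 2=green, 3=red, 4=blue.
That is already a proper 3-coloring.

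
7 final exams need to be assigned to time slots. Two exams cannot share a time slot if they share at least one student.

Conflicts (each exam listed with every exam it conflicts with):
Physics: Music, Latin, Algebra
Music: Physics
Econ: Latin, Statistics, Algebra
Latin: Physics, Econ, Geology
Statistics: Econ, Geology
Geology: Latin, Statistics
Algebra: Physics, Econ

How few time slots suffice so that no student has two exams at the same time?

2

Statistics and Geology conflict, so at least 2 time slots are needed.
2 time slots suffice: time slot 1 → {Physics, Econ, Geology}; time slot 2 → {Music, Latin, Statistics, Algebra}. No two conflicting exams share a time slot.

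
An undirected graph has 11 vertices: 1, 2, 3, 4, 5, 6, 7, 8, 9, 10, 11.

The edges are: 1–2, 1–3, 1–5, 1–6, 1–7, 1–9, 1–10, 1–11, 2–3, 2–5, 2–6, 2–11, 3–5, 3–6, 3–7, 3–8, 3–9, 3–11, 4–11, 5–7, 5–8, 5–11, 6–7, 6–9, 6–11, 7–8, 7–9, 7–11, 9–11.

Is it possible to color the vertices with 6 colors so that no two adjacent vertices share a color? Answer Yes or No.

The chromatic number is 6. 1, 3, 6, 7, 9, 11 form a clique, so at least 6 colors are needed.
6 colors suffice: color a → {1, 4, 8}; color b → {3, 10}; color c → {11}; color d → {2, 7}; color e → {5, 6}; color f → {9}.
That is already a proper 6-coloring.

Yes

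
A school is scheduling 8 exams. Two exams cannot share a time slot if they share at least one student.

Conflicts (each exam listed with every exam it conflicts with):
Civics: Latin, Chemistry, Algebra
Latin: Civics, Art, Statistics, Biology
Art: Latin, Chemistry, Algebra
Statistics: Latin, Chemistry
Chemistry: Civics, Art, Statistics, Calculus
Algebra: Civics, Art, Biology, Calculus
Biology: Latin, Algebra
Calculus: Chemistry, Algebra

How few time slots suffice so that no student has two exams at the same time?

2

Algebra and Calculus conflict, so at least 2 time slots are needed.
A valid assignment using 2 time slots: Civics=2, Latin=1, Art=2, Statistics=2, Chemistry=1, Algebra=1, Biology=2, Calculus=2. Every pair that conflicts lands in different time slots.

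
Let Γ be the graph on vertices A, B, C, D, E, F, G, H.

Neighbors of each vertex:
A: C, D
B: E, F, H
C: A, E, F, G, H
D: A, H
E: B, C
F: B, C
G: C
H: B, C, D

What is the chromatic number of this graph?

2

C and E are adjacent, so at least 2 colors are needed.
One proper 2-coloring: A=blue, B=red, C=red, D=red, E=blue, F=blue, G=blue, H=blue. No two adjacent vertices share a color.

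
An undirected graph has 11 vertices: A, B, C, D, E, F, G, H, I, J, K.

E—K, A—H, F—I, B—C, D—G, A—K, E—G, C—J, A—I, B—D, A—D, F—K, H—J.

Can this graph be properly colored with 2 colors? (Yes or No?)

The cycle D-G-E-K-A-D has odd length 5, so it cannot be 2-colored; at least 3 colors are needed.
So 2 colors are not enough.

No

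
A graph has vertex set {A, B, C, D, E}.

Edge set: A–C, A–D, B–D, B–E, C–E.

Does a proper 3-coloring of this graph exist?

The chromatic number is 3. The cycle C-A-D-B-E-C has odd length 5, so it cannot be 2-colored; at least 3 colors are needed.
One proper 3-coloring: A=2, B=3, C=1, D=1, E=2.
That is already a proper 3-coloring.

Yes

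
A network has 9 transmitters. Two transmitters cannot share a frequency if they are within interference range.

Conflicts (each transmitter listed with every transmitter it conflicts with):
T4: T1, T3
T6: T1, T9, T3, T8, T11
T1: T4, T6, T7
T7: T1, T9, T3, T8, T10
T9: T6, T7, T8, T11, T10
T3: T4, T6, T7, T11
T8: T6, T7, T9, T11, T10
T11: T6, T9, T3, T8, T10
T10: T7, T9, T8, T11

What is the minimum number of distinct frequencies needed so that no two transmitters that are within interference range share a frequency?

4

T6, T9, T8, T11 all conflict with each other, so at least 4 frequencies are needed.
A valid assignment using 4 frequencies: T4=1, T6=1, T1=3, T7=2, T9=3, T3=3, T8=4, T11=2, T10=1. Each listed conflict is separated.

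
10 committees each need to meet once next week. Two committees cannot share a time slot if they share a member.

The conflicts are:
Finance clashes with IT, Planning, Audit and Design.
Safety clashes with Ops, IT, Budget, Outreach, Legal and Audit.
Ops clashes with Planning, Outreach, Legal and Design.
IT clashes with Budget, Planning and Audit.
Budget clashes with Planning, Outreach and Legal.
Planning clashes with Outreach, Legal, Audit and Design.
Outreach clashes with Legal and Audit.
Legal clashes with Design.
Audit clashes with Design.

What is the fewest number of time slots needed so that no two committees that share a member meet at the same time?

4

Safety, Ops, Outreach, Legal pairwise conflict, so at least 4 time slots are needed.
4 time slots suffice: time slot 1 → {Safety, Planning}; time slot 2 → {IT, Outreach, Design}; time slot 3 → {Legal, Audit}; time slot 4 → {Finance, Ops, Budget}. Every pair that conflicts lands in different time slots.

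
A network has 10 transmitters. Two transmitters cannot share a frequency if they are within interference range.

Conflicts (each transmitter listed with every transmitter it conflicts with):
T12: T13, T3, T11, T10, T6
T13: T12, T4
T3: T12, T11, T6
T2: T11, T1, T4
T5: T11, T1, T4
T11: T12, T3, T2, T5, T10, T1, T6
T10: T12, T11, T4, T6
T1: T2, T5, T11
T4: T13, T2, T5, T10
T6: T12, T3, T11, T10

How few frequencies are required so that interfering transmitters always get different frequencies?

T12, T3, T11, T6 are mutually in conflict, so at least 4 frequencies are needed.
4 frequencies suffice: frequency 1 → {T11, T4}; frequency 2 → {T12, T1}; frequency 3 → {T13, T2, T5, T6}; frequency 4 → {T3, T10}. Every pair that conflicts lands in different frequencies.

4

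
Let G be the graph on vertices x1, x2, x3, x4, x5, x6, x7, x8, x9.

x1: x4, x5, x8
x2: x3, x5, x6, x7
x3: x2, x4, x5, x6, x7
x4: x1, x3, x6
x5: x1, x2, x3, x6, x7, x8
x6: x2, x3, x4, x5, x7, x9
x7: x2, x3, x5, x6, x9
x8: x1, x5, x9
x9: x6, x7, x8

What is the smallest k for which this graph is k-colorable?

x2, x3, x5, x6, x7 are mutually adjacent (a clique of size 5), so at least 5 colors are needed.
5 colors suffice: color red → {x1, x6}; color blue → {x4, x5, x9}; color green → {x7, x8}; color yellow → {x3}; color purple → {x2}. Every edge joins two different colors.

5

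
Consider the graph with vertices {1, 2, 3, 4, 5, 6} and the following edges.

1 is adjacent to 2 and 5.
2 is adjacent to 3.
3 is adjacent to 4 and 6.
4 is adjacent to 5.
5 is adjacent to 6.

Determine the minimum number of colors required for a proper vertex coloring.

3

The cycle 5-4-3-2-1-5 has odd length 5, so it cannot be 2-colored; at least 3 colors are needed.
3 colors suffice: color red → {3, 5}; color blue → {1, 4, 6}; color green → {2}. No two adjacent vertices share a color.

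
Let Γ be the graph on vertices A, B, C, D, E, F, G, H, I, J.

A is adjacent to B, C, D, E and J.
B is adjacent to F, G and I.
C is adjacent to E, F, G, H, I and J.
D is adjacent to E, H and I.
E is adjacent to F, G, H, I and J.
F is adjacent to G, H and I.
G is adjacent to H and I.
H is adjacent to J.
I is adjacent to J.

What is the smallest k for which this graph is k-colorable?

C, E, F, G, H form a clique, so at least 5 colors are needed.
A valid assignment using 5 colors: A=3, B=1, C=2, D=2, E=1, F=4, G=5, H=3, I=3, J=4. Every edge joins two different colors.

5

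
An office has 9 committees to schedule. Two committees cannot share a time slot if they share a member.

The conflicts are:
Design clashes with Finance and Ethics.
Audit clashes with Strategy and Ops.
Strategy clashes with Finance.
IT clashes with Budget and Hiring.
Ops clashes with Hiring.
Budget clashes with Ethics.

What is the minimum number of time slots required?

3

The cycle Ops-Hiring-IT-Budget-Ethics-Design-Finance-Strategy-Audit-Ops has odd length 9, so it cannot be 2-colored; at least 3 time slots are needed.
3 time slots suffice: time slot 1 → {Audit, Finance, IT, Ethics}; time slot 2 → {Design, Strategy, Ops, Budget}; time slot 3 → {Hiring}. Every pair that conflicts lands in different time slots.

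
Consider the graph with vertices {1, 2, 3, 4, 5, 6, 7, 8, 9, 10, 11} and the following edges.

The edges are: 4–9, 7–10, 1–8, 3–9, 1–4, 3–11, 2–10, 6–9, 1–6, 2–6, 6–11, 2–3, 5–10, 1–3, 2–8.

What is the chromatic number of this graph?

2

5 and 10 are adjacent, so at least 2 colors are needed.
2 colors suffice: color a → {3, 4, 6, 8, 10}; color b → {1, 2, 5, 7, 9, 11}. No two adjacent vertices share a color.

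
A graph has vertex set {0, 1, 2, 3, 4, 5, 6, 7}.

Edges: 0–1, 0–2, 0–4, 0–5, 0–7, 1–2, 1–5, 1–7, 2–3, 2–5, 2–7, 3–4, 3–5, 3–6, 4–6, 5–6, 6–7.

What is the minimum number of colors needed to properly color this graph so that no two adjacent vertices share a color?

4

0, 1, 2, 7 are mutually adjacent (a clique of size 4), so at least 4 colors are needed.
4 colors suffice: color red → {2, 6}; color blue → {0, 3}; color green → {4, 5, 7}; color yellow → {1}. No two adjacent vertices share a color.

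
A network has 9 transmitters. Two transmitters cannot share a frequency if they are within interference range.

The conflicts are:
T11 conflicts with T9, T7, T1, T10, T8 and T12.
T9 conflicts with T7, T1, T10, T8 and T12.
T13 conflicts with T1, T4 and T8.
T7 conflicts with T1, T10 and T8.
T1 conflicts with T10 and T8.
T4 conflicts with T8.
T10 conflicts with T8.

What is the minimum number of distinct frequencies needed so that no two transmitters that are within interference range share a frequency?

T11, T9, T7, T1, T10, T8 pairwise conflict, so at least 6 frequencies are needed.
6 frequencies suffice: frequency 1 → {T8, T12}; frequency 2 → {T11, T13}; frequency 3 → {T1, T4}; frequency 4 → {T9}; frequency 5 → {T10}; frequency 6 → {T7}. No two conflicting transmitters share a frequency.

6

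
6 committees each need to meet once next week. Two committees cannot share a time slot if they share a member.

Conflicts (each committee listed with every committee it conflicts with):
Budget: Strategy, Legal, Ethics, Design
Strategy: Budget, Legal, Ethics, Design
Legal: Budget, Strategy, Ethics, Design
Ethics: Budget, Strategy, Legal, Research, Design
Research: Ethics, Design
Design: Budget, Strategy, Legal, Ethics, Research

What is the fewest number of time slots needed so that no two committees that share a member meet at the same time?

Budget, Strategy, Legal, Ethics, Design are mutually in conflict, so at least 5 time slots are needed.
5 time slots suffice: time slot 1 → {Ethics}; time slot 2 → {Design}; time slot 3 → {Strategy, Research}; time slot 4 → {Legal}; time slot 5 → {Budget}. No two conflicting committees share a time slot.

5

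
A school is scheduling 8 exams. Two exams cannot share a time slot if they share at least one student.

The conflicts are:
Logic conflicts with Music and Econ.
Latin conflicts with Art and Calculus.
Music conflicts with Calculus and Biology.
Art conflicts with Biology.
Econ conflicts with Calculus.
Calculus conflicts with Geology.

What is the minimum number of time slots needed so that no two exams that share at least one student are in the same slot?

3

The cycle Calculus-Latin-Art-Biology-Music-Calculus has odd length 5, so it cannot be 2-colored; at least 3 time slots are needed.
3 time slots suffice: time slot 1 → {Logic, Art, Calculus}; time slot 2 → {Latin, Music, Econ, Geology}; time slot 3 → {Biology}. Every pair that conflicts lands in different time slots.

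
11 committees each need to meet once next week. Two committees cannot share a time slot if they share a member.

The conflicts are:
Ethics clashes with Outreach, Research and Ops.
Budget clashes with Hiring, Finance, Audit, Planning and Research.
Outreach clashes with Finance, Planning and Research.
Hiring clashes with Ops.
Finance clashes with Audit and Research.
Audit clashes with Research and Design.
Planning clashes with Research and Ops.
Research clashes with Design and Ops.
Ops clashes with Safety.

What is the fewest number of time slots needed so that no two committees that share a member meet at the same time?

Budget, Finance, Audit, Research pairwise conflict, so at least 4 time slots are needed.
A valid assignment using 4 time slots: Ethics=3, Budget=2, Outreach=2, Hiring=1, Finance=4, Audit=3, Planning=3, Research=1, Design=2, Ops=2, Safety=1. Every pair that conflicts lands in different time slots.

4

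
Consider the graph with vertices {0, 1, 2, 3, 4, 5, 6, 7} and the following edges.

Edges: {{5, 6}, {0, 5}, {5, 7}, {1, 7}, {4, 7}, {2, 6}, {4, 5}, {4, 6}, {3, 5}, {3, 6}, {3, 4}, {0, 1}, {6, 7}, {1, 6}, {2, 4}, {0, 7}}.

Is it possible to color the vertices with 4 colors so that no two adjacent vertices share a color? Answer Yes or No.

The chromatic number is 4. 4, 5, 6, 7 form a clique, so at least 4 colors are needed.
4 colors suffice: color red → {0, 6}; color blue → {1, 2, 5}; color green → {4}; color yellow → {3, 7}.
That is already a proper 4-coloring.

Yes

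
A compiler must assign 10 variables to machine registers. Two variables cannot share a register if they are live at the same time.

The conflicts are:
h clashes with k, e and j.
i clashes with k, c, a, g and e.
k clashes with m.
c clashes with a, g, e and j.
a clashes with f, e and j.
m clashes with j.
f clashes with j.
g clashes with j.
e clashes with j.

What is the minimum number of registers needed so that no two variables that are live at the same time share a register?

c, a, e, j all conflict with each other, so at least 4 registers are needed.
Using 4 registers: h=2, i=1, k=3, c=2, a=3, m=2, f=2, g=3, e=4, j=1. No two conflicting variables share a register.

4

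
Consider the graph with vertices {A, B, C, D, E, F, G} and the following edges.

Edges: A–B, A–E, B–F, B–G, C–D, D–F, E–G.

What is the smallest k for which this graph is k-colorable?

C and D are adjacent, so at least 2 colors are needed.
2 colors suffice: color 1 → {B, D, E}; color 2 → {A, C, F, G}. Each edge has distinct colors on its endpoints.

2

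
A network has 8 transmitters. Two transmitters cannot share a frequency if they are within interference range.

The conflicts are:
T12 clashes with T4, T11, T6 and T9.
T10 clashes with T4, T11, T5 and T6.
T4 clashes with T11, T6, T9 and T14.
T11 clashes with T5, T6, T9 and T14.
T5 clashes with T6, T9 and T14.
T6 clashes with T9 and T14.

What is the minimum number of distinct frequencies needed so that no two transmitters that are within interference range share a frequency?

5

T12, T4, T11, T6, T9 are mutually in conflict, so at least 5 frequencies are needed.
5 frequencies suffice: frequency 1 → {T6}; frequency 2 → {T11}; frequency 3 → {T4, T5}; frequency 4 → {T10, T9, T14}; frequency 5 → {T12}. Each listed conflict is separated.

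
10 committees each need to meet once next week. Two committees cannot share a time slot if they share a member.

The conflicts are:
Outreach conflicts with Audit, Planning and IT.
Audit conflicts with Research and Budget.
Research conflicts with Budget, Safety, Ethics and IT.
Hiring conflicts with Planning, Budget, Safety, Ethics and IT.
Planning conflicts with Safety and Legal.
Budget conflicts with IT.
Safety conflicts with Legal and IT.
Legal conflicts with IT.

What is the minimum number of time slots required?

3

Audit, Research, Budget pairwise conflict, so at least 3 time slots are needed.
3 time slots suffice: time slot 1 → {Audit, Planning, Ethics, IT}; time slot 2 → {Outreach, Research, Hiring, Legal}; time slot 3 → {Budget, Safety}. No two conflicting committees share a time slot.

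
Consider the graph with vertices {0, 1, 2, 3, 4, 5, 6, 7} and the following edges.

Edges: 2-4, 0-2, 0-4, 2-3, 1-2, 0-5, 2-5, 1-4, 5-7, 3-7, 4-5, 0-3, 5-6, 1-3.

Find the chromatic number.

4

0, 2, 4, 5 are mutually adjacent (a clique of size 4), so at least 4 colors are needed.
A valid assignment using 4 colors: 0=green, 1=green, 2=blue, 3=red, 4=yellow, 5=red, 6=blue, 7=blue. Every edge joins two different colors.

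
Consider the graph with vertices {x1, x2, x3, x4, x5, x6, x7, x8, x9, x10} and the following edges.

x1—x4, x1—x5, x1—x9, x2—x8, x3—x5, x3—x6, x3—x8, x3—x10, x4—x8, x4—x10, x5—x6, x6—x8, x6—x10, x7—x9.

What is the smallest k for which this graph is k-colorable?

3

x3, x5, x6 are pairwise adjacent, so at least 3 colors are needed.
A valid assignment using 3 colors: x1=2, x2=2, x3=3, x4=3, x5=1, x6=2, x7=2, x8=1, x9=1, x10=1. Each edge has distinct colors on its endpoints.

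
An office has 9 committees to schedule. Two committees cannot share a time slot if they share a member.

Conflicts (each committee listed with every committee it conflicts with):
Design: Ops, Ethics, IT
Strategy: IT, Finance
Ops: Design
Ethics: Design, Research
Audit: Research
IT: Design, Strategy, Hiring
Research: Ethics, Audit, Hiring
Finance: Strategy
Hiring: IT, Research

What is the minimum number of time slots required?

The cycle Hiring-IT-Design-Ethics-Research-Hiring has odd length 5, so it cannot be 2-colored; at least 3 time slots are needed.
3 time slots suffice: time slot 1 → {Ops, IT, Research, Finance}; time slot 2 → {Design, Strategy, Audit, Hiring}; time slot 3 → {Ethics}. No two conflicting committees share a time slot.

3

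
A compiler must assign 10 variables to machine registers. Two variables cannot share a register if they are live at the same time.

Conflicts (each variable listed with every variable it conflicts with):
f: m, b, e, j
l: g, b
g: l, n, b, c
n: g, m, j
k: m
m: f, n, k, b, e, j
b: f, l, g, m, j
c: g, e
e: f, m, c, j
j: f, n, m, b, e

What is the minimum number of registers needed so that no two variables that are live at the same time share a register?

f, m, e, j all conflict with each other, so at least 4 registers are needed.
4 registers suffice: register 1 → {g, m}; register 2 → {l, k, c, j}; register 3 → {n, b, e}; register 4 → {f}. No two conflicting variables share a register.

4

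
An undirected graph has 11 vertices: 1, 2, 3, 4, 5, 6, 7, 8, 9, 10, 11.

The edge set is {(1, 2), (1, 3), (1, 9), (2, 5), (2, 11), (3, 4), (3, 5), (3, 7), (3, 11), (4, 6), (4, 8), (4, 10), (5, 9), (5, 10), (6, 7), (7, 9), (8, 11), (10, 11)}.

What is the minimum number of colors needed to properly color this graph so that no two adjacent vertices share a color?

8 and 11 are adjacent, so at least 2 colors are needed.
2 colors suffice: color red → {2, 3, 6, 8, 9, 10}; color blue → {1, 4, 5, 7, 11}. Each edge has distinct colors on its endpoints.

2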